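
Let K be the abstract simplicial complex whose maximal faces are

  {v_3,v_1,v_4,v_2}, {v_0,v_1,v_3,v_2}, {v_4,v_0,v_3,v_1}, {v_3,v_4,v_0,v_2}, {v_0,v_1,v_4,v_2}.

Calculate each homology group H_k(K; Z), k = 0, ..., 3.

Fix the vertex order v_0 < v_1 < v_2 < v_3 < v_4 and write every simplex with vertices in increasing order. Then dim K = 3 and the simplices of K are:

  0-simplices (5): [v_0], [v_1], [v_2], [v_3], [v_4]
  1-simplices (10): [v_0,v_1], [v_0,v_2], [v_0,v_3], [v_0,v_4], [v_1,v_2], [v_1,v_3], [v_1,v_4], [v_2,v_3], [v_2,v_4], [v_3,v_4]
  2-simplices (10): [v_0,v_1,v_2], [v_0,v_1,v_3], [v_0,v_1,v_4], [v_0,v_2,v_3], [v_0,v_2,v_4], [v_0,v_3,v_4], [v_1,v_2,v_3], [v_1,v_2,v_4], [v_1,v_3,v_4], [v_2,v_3,v_4]
  3-simplices (5): [v_0,v_1,v_2,v_3], [v_0,v_1,v_2,v_4], [v_0,v_1,v_3,v_4], [v_0,v_2,v_3,v_4], [v_1,v_2,v_3,v_4]

Hence C_0 ≅ Z^5, C_1 ≅ Z^10, C_2 ≅ Z^10, C_3 ≅ Z^5.

Boundary ∂_1: C_1 → C_0 maps an edge to its endpoints' difference, ∂[p,q] = q − p. For instance
  ∂[v_0,v_2] = [v_2] − [v_0].
The resulting 5×10 matrix has rank 4, and its Smith normal form has invariant factors (1,1,1,1).

The boundary map ∂_2: C_2 → C_1 maps a triangle to the signed sum of its edges. For instance
  ∂[v_0,v_2,v_3] = [v_2,v_3] − [v_0,v_3] + [v_0,v_2],
  ∂[v_0,v_3,v_4] = [v_3,v_4] − [v_0,v_4] + [v_0,v_3].
The resulting 10×10 matrix has rank 6, and its Smith normal form has invariant factors (1,1,1,1,1,1).

Boundary ∂_3: C_3 → C_2 sends each 3-simplex σ to the alternating sum Σ_i (−1)^i (σ with its i-th vertex removed). For instance
  ∂[v_0,v_1,v_3,v_4] = [v_1,v_3,v_4] − [v_0,v_3,v_4] + [v_0,v_1,v_4] − [v_0,v_1,v_3],
  ∂[v_0,v_1,v_2,v_3] = [v_1,v_2,v_3] − [v_0,v_2,v_3] + [v_0,v_1,v_3] − [v_0,v_1,v_2].
The resulting 10×5 matrix has rank 4, and its Smith normal form has invariant factors (1,1,1,1).

From H_k ≅ ker(∂_k) / im(∂_{k+1}) we obtain:

  H_0: rank C_0 − rank ∂_1 = 5 − 4 = 1, and the invariant factors of ∂_1 are all 1, so H_0 = Z.
  H_1: rank ker ∂_1 − rank ∂_2 = (10 − 4) − 6 = 0, and the invariant factors of ∂_2 are all 1, so H_1 = 0.
  H_2: rank ker ∂_2 − rank ∂_3 = (10 − 6) − 4 = 0, and the invariant factors of ∂_3 are all 1, so H_2 = 0.
  H_3: rank ker ∂_3 − rank ∂_4 = (5 − 4) − 0 = 1, and there is no ∂_4, so H_3 = Z.

As a check, the Euler characteristic is 5 − 10 + 10 − 5 = 0, which agrees with 1 − 0 + 0 − 1 = 0.

H_0 = Z,  H_1 = 0,  H_2 = 0,  H_3 = Z.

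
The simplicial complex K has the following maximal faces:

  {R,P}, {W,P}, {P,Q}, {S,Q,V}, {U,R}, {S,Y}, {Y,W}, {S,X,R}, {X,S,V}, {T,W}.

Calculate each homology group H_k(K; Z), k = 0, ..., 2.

We work with the vertex ordering P < Q < R < S < T < U < V < W < X < Y. The simplices of K, each written with vertices in increasing order, are:

  0-simplices (10): P, Q, R, S, T, U, V, W, X, Y
  1-simplices (14): PQ, PR, PW, QS, QV, RS, RU, RX, SV, SX, SY, TW, VX, WY
  2-simplices (3): QSV, RSX, SVX

giving chain groups C_0 ≅ Z^10, C_1 ≅ Z^14, C_2 ≅ Z^3.

The boundary map ∂_1: C_1 → C_0 sends each edge [p,q] (with p < q) to q − p. For instance
  ∂WY = Y − W.
The 10×14 boundary matrix has rank 9 and Smith normal form diag(1,1,1,1,1,1,1,1,1).

∂_2: C_2 → C_1 sends each 2-simplex [p,q,r] to [q,r] − [p,r] + [p,q]. For instance
  ∂QSV = SV − QV + QS,
  ∂SVX = VX − SX + SV.
As a 14×3 matrix over Z this has rank 3, with invariant factors (1,1,1).

Reading off H_k = ker ∂_k / im ∂_{k+1}:

  H_0: rank C_0 − rank ∂_1 = 10 − 9 = 1, and the invariant factors of ∂_1 are all 1, so H_0 ≅ Z.
  H_1: rank ker ∂_1 − rank ∂_2 = (14 − 9) − 3 = 2, and the invariant factors of ∂_2 are all 1, so H_1 ≅ Z^2.
  H_2: rank ker ∂_2 − rank ∂_3 = (3 − 3) − 0 = 0, and there is no ∂_3, so H_2 ≅ 0.

H_0 = Z,  H_1 = Z^2,  H_2 = 0.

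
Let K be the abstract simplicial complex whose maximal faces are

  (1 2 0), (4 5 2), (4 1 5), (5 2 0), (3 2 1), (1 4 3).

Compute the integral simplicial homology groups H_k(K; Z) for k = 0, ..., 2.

H_0 ≅ Z,  H_1 ≅ Z,  H_2 = 0.

Fix the vertex order 0 < 1 < 2 < 3 < 4 < 5 and write every simplex with vertices in increasing order. Then dim K = 2 and the simplices of K are:

  0-simplices (6): [0], [1], [2], [3], [4], [5]
  1-simplices (12): [0,1], [0,2], [0,5], [1,2], [1,3], [1,4], [1,5], [2,3], [2,4], [2,5], [3,4], [4,5]
  2-simplices (6): [0,1,2], [0,2,5], [1,2,3], [1,3,4], [1,4,5], [2,4,5]

Hence C_0 ≅ Z^6, C_1 ≅ Z^12, C_2 ≅ Z^6.

The boundary map ∂_1: C_1 → C_0 sends each edge [p,q] (with p < q) to q − p. For instance
  ∂[0,2] = [2] − [0].
The resulting 6×12 matrix has rank 5, and its Smith normal form has invariant factors (1,1,1,1,1).

∂_2: C_2 → C_1 maps a triangle to the signed sum of its edges. For instance
  ∂[1,3,4] = [3,4] − [1,4] + [1,3],
  ∂[1,2,3] = [2,3] − [1,3] + [1,2].
This gives a 12×6 integer matrix of rank 6; reducing to Smith normal form yields diagonal entries (1,1,1,1,1,1).

Now H_k = ker ∂_k / im ∂_{k+1}, so:

  H_0: rank C_0 − rank ∂_1 = 6 − 5 = 1, and the invariant factors of ∂_1 are all 1, so H_0 = Z.
  H_1: rank ker ∂_1 − rank ∂_2 = (12 − 5) − 6 = 1, and the invariant factors of ∂_2 are all 1, so H_1 = Z.
  H_2: rank ker ∂_2 − rank ∂_3 = (6 − 6) − 0 = 0, and there is no ∂_3, so H_2 = 0.

(K is a triangulation of the cylinder S^1 x I.)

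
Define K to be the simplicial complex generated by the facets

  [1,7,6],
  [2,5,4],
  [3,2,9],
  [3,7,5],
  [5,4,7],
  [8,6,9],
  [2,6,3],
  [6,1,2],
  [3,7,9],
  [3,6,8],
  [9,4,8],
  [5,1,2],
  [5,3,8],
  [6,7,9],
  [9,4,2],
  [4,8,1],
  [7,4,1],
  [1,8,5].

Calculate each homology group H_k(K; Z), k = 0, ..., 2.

H_0 = Z,  H_1 = Z ⊕ Z/2Z,  H_2 = 0.

We work with the vertex ordering 1 < 2 < 3 < 4 < 5 < 6 < 7 < 8 < 9. The simplices of K, each written with vertices in increasing order, are:

  0-simplices (9): [1], [2], [3], [4], [5], [6], [7], [8], [9]
  1-simplices (27): (27 of them)
  2-simplices (18): [1,2,5], [1,2,6], [1,4,7], [1,4,8], [1,5,8], [1,6,7], [2,3,6], [2,3,9], [2,4,5], [2,4,9], [3,5,7], [3,5,8], [3,6,8], [3,7,9], [4,5,7], [4,8,9], [6,7,9], [6,8,9]

so the chain groups are C_0 ≅ Z^9, C_1 ≅ Z^27, C_2 ≅ Z^18.

Boundary ∂_1: C_1 → C_0 sends each edge [p,q] (with p < q) to q − p. For instance
  ∂[1,8] = [8] − [1].
The 9×27 boundary matrix has rank 8 and Smith normal form diag(1,1,1,1,1,1,1,1).

Boundary ∂_2: C_2 → C_1 sends each 2-simplex [p,q,r] to [q,r] − [p,r] + [p,q]. For instance
  ∂[4,5,7] = [5,7] − [4,7] + [4,5],
  ∂[3,5,8] = [5,8] − [3,8] + [3,5].
This gives a 27×18 integer matrix of rank 18; reducing to Smith normal form yields diagonal entries (1,1,1,1,1,1,1,1,1,1,1,1,1,1,1,1,1,2).

Now H_k = ker ∂_k / im ∂_{k+1}, so:

  H_0: rank C_0 − rank ∂_1 = 9 − 8 = 1, and the invariant factors of ∂_1 are all 1, so H_0 ≅ Z.
  H_1: rank ker ∂_1 − rank ∂_2 = (27 − 8) − 18 = 1, and ∂_2 has invariant factor 2 > 1, so H_1 ≅ Z ⊕ Z/2Z.
  H_2: rank ker ∂_2 − rank ∂_3 = (18 − 18) − 0 = 0, and there is no ∂_3, so H_2 ≅ 0.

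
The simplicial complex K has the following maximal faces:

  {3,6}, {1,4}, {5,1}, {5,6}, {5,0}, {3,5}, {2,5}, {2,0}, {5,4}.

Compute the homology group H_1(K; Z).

We work with the vertex ordering 0 < 1 < 2 < 3 < 4 < 5 < 6. The simplices of K, each written with vertices in increasing order, are:

  0-simplices (7): [0], [1], [2], [3], [4], [5], [6]
  1-simplices (9): [0,2], [0,5], [1,4], [1,5], [2,5], [3,5], [3,6], [4,5], [5,6]

so the chain groups are C_0 ≅ Z^7, C_1 ≅ Z^9.

The boundary map ∂_1: C_1 → C_0 sends each edge [p,q] (with p < q) to q − p.
This gives a 7×9 integer matrix of rank 6; reducing to Smith normal form yields diagonal entries (1,1,1,1,1,1).

Reading off H_k = ker ∂_k / im ∂_{k+1}:

  H_1: rank ker ∂_1 − rank ∂_2 = (9 − 6) − 0 = 3, and there is no ∂_2, so H_1 = Z^3.

H_1 ≅ Z^3.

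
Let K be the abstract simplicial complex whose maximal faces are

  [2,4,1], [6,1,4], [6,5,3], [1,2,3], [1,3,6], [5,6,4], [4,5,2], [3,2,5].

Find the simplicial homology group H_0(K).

Order the vertices as 1 < 2 < 3 < 4 < 5 < 6. Listing each simplex with vertices in this order, K has dimension 2 with simplices:

  0-simplices (6): [1], [2], [3], [4], [5], [6]
  1-simplices (12): [1,2], [1,3], [1,4], [1,6], [2,3], [2,4], [2,5], [3,5], [3,6], [4,5], [4,6], [5,6]
  2-simplices (8): [1,2,3], [1,2,4], [1,3,6], [1,4,6], [2,3,5], [2,4,5], [3,5,6], [4,5,6]

so the chain groups are C_0 ≅ Z^6, C_1 ≅ Z^12, C_2 ≅ Z^8.

Boundary ∂_1: C_1 → C_0 sends each edge [p,q] (with p < q) to q − p.
This gives a 6×12 integer matrix of rank 5; reducing to Smith normal form yields diagonal entries (1,1,1,1,1).

∂_2: C_2 → C_1 sends each 2-simplex [p,q,r] to [q,r] − [p,r] + [p,q]. For instance
  ∂[1,2,4] = [2,4] − [1,4] + [1,2],
  ∂[1,4,6] = [4,6] − [1,6] + [1,4].
The 12×8 boundary matrix has rank 7 and Smith normal form diag(1,1,1,1,1,1,1).

Computing H_k = (kernel of ∂_k) / (image of ∂_{k+1}):

  H_0: rank C_0 − rank ∂_1 = 6 − 5 = 1, and the invariant factors of ∂_1 are all 1, so H_0 = Z.

H_0 = Z.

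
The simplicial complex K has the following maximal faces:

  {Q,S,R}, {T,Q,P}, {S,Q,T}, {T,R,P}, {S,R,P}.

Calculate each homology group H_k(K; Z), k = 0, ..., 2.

Take the total order P < Q < R < S < T on the vertex set. Then K (dimension 2) consists of the simplices:

  0-simplices (5): P, Q, R, S, T
  1-simplices (10): PQ, PR, PS, PT, QR, QS, QT, RS, RT, ST
  2-simplices (5): PQT, PRS, PRT, QRS, QST

so the chain groups are C_0 ≅ Z^5, C_1 ≅ Z^10, C_2 ≅ Z^5.

Boundary ∂_1: C_1 → C_0 sends each edge [p,q] (with p < q) to q − p. For instance
  ∂RT = T − R.
This gives a 5×10 integer matrix of rank 4; reducing to Smith normal form yields diagonal entries (1,1,1,1).

The boundary map ∂_2: C_2 → C_1 acts by ∂[p,q,r] = [q,r] − [p,r] + [p,q]. For instance
  ∂PRS = RS − PS + PR,
  ∂PRT = RT − PT + PR.
As a 10×5 matrix over Z this has rank 5, with invariant factors (1,1,1,1,1).

Reading off H_k = ker ∂_k / im ∂_{k+1}:

  H_0: rank C_0 − rank ∂_1 = 5 − 4 = 1, and the invariant factors of ∂_1 are all 1, so H_0 = Z.
  H_1: rank ker ∂_1 − rank ∂_2 = (10 − 4) − 5 = 1, and the invariant factors of ∂_2 are all 1, so H_1 = Z.
  H_2: rank ker ∂_2 − rank ∂_3 = (5 − 5) − 0 = 0, and there is no ∂_3, so H_2 = 0.

As a check, the Euler characteristic is 5 − 10 + 5 = 0, which agrees with 1 − 1 + 0 = 0.

H_0 = Z,  H_1 = Z,  H_2 = 0.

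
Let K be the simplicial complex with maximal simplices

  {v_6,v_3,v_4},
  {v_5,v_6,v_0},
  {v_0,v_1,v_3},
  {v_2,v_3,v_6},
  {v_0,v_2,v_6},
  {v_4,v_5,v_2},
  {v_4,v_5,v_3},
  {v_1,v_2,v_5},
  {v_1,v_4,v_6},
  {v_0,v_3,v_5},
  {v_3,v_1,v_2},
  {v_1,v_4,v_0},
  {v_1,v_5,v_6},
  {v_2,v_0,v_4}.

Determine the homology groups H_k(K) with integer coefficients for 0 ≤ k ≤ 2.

Order the vertices as v_0 < v_1 < v_2 < v_3 < v_4 < v_5 < v_6. Listing each simplex with vertices in this order, K has dimension 2 with simplices:

  0-simplices (7): [v_0], [v_1], [v_2], [v_3], [v_4], [v_5], [v_6]
  1-simplices (21): (21 of them)
  2-simplices (14): (14 of them)

giving chain groups C_0 ≅ Z^7, C_1 ≅ Z^21, C_2 ≅ Z^14.

Boundary ∂_1: C_1 → C_0 is given by ∂[p,q] = [q] − [p]. For instance
  ∂[v_1,v_2] = [v_2] − [v_1].
This gives a 7×21 integer matrix of rank 6; reducing to Smith normal form yields diagonal entries (1,1,1,1,1,1).

∂_2: C_2 → C_1 maps a triangle to the signed sum of its edges. For instance
  ∂[v_1,v_2,v_5] = [v_2,v_5] − [v_1,v_5] + [v_1,v_2],
  ∂[v_0,v_2,v_6] = [v_2,v_6] − [v_0,v_6] + [v_0,v_2].
The resulting 21×14 matrix has rank 13, and its Smith normal form has invariant factors (1,1,1,1,1,1,1,1,1,1,1,1,1).

From H_k ≅ ker(∂_k) / im(∂_{k+1}) we obtain:

  H_0: rank C_0 − rank ∂_1 = 7 − 6 = 1, and the invariant factors of ∂_1 are all 1, so H_0 ≅ Z.
  H_1: rank ker ∂_1 − rank ∂_2 = (21 − 6) − 13 = 2, and the invariant factors of ∂_2 are all 1, so H_1 ≅ Z^2.
  H_2: rank ker ∂_2 − rank ∂_3 = (14 − 13) − 0 = 1, and there is no ∂_3, so H_2 ≅ Z.

As a check, the Euler characteristic is 7 − 21 + 14 = 0, which agrees with 1 − 2 + 1 = 0.
(K is a triangulation of the torus T^2.)

H_0 = Z,  H_1 = Z^2,  H_2 = Z.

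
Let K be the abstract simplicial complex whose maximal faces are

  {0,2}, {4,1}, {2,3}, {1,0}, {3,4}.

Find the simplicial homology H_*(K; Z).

K has 5 vertices, 5 edges.
rank ∂_0 = 0, rank ∂_1 = 4 ⇒ b_0 = 5 − 0 − 4 = 1; all invariant factors of ∂_1 are 1 so no torsion. So H_0 ≅ Z.
rank ∂_1 = 4, rank ∂_2 = 0 ⇒ b_1 = 5 − 4 − 0 = 1. So H_1 ≅ Z.

H_0 ≅ Z,  H_1 ≅ Z.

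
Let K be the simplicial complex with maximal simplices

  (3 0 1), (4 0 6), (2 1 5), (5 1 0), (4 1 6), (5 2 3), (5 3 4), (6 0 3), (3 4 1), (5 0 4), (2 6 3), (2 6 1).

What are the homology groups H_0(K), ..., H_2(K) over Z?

H_0 = Z,  H_1 = Z/2Z,  H_2 = 0.

We work with the vertex ordering 0 < 1 < 2 < 3 < 4 < 5 < 6. The simplices of K, each written with vertices in increasing order, are:

  0-simplices (7): [0], [1], [2], [3], [4], [5], [6]
  1-simplices (18): [0,1], [0,3], [0,4], [0,5], [0,6], [1,2], [1,3], [1,4], [1,5], [1,6], [2,3], [2,5], [2,6], [3,4], [3,5], [3,6], [4,5], [4,6]
  2-simplices (12): [0,1,3], [0,1,5], [0,3,6], [0,4,5], [0,4,6], [1,2,5], [1,2,6], [1,3,4], [1,4,6], [2,3,5], [2,3,6], [3,4,5]

giving chain groups C_0 ≅ Z^7, C_1 ≅ Z^18, C_2 ≅ Z^12.

The boundary map ∂_1: C_1 → C_0 sends each edge [p,q] (with p < q) to q − p. For instance
  ∂[0,5] = [5] − [0].
This gives a 7×18 integer matrix of rank 6; reducing to Smith normal form yields diagonal entries (1,1,1,1,1,1).

∂_2: C_2 → C_1 sends each 2-simplex [p,q,r] to [q,r] − [p,r] + [p,q]. For instance
  ∂[1,4,6] = [4,6] − [1,6] + [1,4],
  ∂[0,4,5] = [4,5] − [0,5] + [0,4].
As a 18×12 matrix over Z this has rank 12, with invariant factors (1,1,1,1,1,1,1,1,1,1,1,2).

Reading off H_k = ker ∂_k / im ∂_{k+1}:

  H_0: rank C_0 − rank ∂_1 = 7 − 6 = 1, and the invariant factors of ∂_1 are all 1, so H_0 = Z.
  H_1: rank ker ∂_1 − rank ∂_2 = (18 − 6) − 12 = 0, and ∂_2 has invariant factor 2 > 1, so H_1 = Z/2Z.
  H_2: rank ker ∂_2 − rank ∂_3 = (12 − 12) − 0 = 0, and there is no ∂_3, so H_2 = 0.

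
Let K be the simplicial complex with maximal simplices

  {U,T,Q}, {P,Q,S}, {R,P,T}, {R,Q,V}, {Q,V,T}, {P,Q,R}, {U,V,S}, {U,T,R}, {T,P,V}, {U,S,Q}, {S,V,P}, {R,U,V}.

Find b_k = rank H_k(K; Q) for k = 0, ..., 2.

Order the vertices as P < Q < R < S < T < U < V. Listing each simplex with vertices in this order, K has dimension 2 with simplices:

  0-simplices (7): P, Q, R, S, T, U, V
  1-simplices (18): PQ, PR, PS, PT, PV, QR, QS, QT, QU, QV, RT, RU, RV, SU, SV, TU, TV, UV
  2-simplices (12): PQR, PQS, PRT, PSV, PTV, QRV, QSU, QTU, QTV, RTU, RUV, SUV

so the chain groups are C_0 ≅ Z^7, C_1 ≅ Z^18, C_2 ≅ Z^12.

Boundary ∂_1: C_1 → C_0 maps an edge to its endpoints' difference, ∂[p,q] = q − p.
The resulting 7×18 matrix has rank 6, and its Smith normal form has invariant factors (1,1,1,1,1,1).

∂_2: C_2 → C_1 acts by ∂[p,q,r] = [q,r] − [p,r] + [p,q]. For instance
  ∂PRT = RT − PT + PR,
  ∂QRV = RV − QV + QR.
As a 18×12 matrix over Z this has rank 12, with invariant factors (1,1,1,1,1,1,1,1,1,1,1,2).

Now H_k = ker ∂_k / im ∂_{k+1}, so:

  H_0: rank C_0 − rank ∂_1 = 7 − 6 = 1, and the invariant factors of ∂_1 are all 1, so H_0 ≅ Z.
  H_1: rank ker ∂_1 − rank ∂_2 = (18 − 6) − 12 = 0, and ∂_2 has invariant factor 2 > 1, so H_1 ≅ Z/2.
  H_2: rank ker ∂_2 − rank ∂_3 = (12 − 12) − 0 = 0, and there is no ∂_3, so H_2 ≅ 0.

Hence the Betti numbers are b_0 = 1, b_1 = 0, b_2 = 0.

b_0 = 1, b_1 = 0, b_2 = 0.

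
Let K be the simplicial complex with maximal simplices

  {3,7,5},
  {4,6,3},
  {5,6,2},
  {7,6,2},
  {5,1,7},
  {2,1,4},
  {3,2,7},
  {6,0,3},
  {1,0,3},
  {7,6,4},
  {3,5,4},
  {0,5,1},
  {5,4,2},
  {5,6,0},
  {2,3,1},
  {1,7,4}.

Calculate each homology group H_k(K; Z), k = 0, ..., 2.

H_0 = Z,  H_1 = Z^2,  H_2 = Z.

K has 8 vertices, 24 edges, 16 triangles.
rank ∂_0 = 0, rank ∂_1 = 7 ⇒ b_0 = 8 − 0 − 7 = 1; all invariant factors of ∂_1 are 1 so no torsion. So H_0 = Z.
rank ∂_1 = 7, rank ∂_2 = 15 ⇒ b_1 = 24 − 7 − 15 = 2; all invariant factors of ∂_2 are 1 so no torsion. So H_1 = Z^2.
rank ∂_2 = 15, rank ∂_3 = 0 ⇒ b_2 = 16 − 15 − 0 = 1. So H_2 = Z.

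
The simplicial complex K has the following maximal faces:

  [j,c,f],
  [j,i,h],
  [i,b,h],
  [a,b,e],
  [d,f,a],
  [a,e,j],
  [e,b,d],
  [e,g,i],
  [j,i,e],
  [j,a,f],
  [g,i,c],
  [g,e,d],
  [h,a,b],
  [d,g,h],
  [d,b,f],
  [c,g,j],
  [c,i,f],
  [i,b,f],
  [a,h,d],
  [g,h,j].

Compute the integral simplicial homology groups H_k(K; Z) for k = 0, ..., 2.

H_0 = Z,  H_1 = Z ⊕ Z/2,  H_2 = 0.

We work with the vertex ordering a < b < c < d < e < f < g < h < i < j. The simplices of K, each written with vertices in increasing order, are:

  0-simplices (10): a, b, c, d, e, f, g, h, i, j
  1-simplices (30): ab, ad, ae, af, ah, aj, bd, be, bf, bh, bi, cf, cg, ci, cj, de, df, dg, dh, eg, ei, ej, fi, fj, gh, gi, gj, hi, hj, ij
  2-simplices (20): abe, abh, adf, adh, aej, afj, bde, bdf, bfi, bhi, cfi, cfj, cgi, cgj, deg, dgh, egi, eij, ghj, hij

Hence C_0 ≅ Z^10, C_1 ≅ Z^30, C_2 ≅ Z^20.

Boundary ∂_1: C_1 → C_0 maps an edge to its endpoints' difference, ∂[p,q] = q − p.
This gives a 10×30 integer matrix of rank 9; reducing to Smith normal form yields diagonal entries (1,1,1,1,1,1,1,1,1).

The boundary map ∂_2: C_2 → C_1 acts by ∂[p,q,r] = [q,r] − [p,r] + [p,q]. For instance
  ∂aej = ej − aj + ae,
  ∂deg = eg − dg + de.
This gives a 30×20 integer matrix of rank 20; reducing to Smith normal form yields diagonal entries (1,1,1,1,1,1,1,1,1,1,1,1,1,1,1,1,1,1,1,2).

From H_k ≅ ker(∂_k) / im(∂_{k+1}) we obtain:

  H_0: rank C_0 − rank ∂_1 = 10 − 9 = 1, and the invariant factors of ∂_1 are all 1, so H_0 = Z.
  H_1: rank ker ∂_1 − rank ∂_2 = (30 − 9) − 20 = 1, and ∂_2 has invariant factor 2 > 1, so H_1 = Z ⊕ Z/2.
  H_2: rank ker ∂_2 − rank ∂_3 = (20 − 20) − 0 = 0, and there is no ∂_3, so H_2 = 0.

(K is a triangulation of the Klein bottle.)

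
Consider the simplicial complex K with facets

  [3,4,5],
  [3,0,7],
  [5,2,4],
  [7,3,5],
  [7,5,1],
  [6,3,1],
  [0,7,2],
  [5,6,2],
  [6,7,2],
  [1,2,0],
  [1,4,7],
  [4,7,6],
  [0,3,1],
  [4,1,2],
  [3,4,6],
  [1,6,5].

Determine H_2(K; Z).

K has 8 vertices, 24 edges, 16 triangles.
rank ∂_2 = 15, rank ∂_3 = 0 ⇒ b_2 = 16 − 15 − 0 = 1. So H_2 = Z.

H_2 = Z.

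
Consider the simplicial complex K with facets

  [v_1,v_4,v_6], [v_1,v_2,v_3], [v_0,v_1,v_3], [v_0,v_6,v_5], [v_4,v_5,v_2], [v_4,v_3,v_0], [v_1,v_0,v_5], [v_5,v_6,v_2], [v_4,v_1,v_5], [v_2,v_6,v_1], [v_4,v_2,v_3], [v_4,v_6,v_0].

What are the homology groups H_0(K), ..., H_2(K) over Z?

H_0 = Z,  H_1 = Z/2,  H_2 = 0.

Fix the vertex order v_0 < v_1 < v_2 < v_3 < v_4 < v_5 < v_6 and write every simplex with vertices in increasing order. Then dim K = 2 and the simplices of K are:

  0-simplices (7): [v_0], [v_1], [v_2], [v_3], [v_4], [v_5], [v_6]
  1-simplices (18): (18 of them)
  2-simplices (12): (12 of them)

Hence C_0 ≅ Z^7, C_1 ≅ Z^18, C_2 ≅ Z^12.

The boundary map ∂_1: C_1 → C_0 sends each edge [p,q] (with p < q) to q − p.
As a 7×18 matrix over Z this has rank 6, with invariant factors (1,1,1,1,1,1).

Boundary ∂_2: C_2 → C_1 maps a triangle to the signed sum of its edges. For instance
  ∂[v_1,v_2,v_6] = [v_2,v_6] − [v_1,v_6] + [v_1,v_2],
  ∂[v_1,v_4,v_5] = [v_4,v_5] − [v_1,v_5] + [v_1,v_4].
As a 18×12 matrix over Z this has rank 12, with invariant factors (1,1,1,1,1,1,1,1,1,1,1,2).

Now H_k = ker ∂_k / im ∂_{k+1}, so:

  H_0: rank C_0 − rank ∂_1 = 7 − 6 = 1, and the invariant factors of ∂_1 are all 1, so H_0 ≅ Z.
  H_1: rank ker ∂_1 − rank ∂_2 = (18 − 6) − 12 = 0, and ∂_2 has invariant factor 2 > 1, so H_1 ≅ Z/2.
  H_2: rank ker ∂_2 − rank ∂_3 = (12 − 12) − 0 = 0, and there is no ∂_3, so H_2 ≅ 0.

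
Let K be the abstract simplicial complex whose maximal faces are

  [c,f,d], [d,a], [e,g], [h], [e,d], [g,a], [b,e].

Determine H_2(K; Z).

H_2 = 0.

We work with the vertex ordering a < b < c < d < e < f < g < h. The simplices of K, each written with vertices in increasing order, are:

  0-simplices (8): a, b, c, d, e, f, g, h
  1-simplices (8): ad, ag, be, cd, cf, de, df, eg
  2-simplices (1): cdf

so the chain groups are C_0 ≅ Z^8, C_1 ≅ Z^8, C_2 ≅ Z^1.

The boundary map ∂_1: C_1 → C_0 maps an edge to its endpoints' difference, ∂[p,q] = q − p. For instance
  ∂cf = f − c.
This gives a 8×8 integer matrix of rank 6; reducing to Smith normal form yields diagonal entries (1,1,1,1,1,1).

∂_2: C_2 → C_1 acts by ∂[p,q,r] = [q,r] − [p,r] + [p,q]. For instance
  ∂cdf = df − cf + cd.
This gives a 8×1 integer matrix of rank 1; reducing to Smith normal form yields diagonal entries (1).

Computing H_k = (kernel of ∂_k) / (image of ∂_{k+1}):

  H_2: rank ker ∂_2 − rank ∂_3 = (1 − 1) − 0 = 0, and there is no ∂_3, so H_2 ≅ 0.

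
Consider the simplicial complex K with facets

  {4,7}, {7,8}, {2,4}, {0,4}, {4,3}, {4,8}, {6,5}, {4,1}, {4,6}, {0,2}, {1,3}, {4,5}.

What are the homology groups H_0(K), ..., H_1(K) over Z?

K has 9 vertices, 12 edges.
rank ∂_0 = 0, rank ∂_1 = 8 ⇒ b_0 = 9 − 0 − 8 = 1; all invariant factors of ∂_1 are 1 so no torsion. So H_0 ≅ Z.
rank ∂_1 = 8, rank ∂_2 = 0 ⇒ b_1 = 12 − 8 − 0 = 4. So H_1 ≅ Z^4.

H_0 ≅ Z,  H_1 ≅ Z^4.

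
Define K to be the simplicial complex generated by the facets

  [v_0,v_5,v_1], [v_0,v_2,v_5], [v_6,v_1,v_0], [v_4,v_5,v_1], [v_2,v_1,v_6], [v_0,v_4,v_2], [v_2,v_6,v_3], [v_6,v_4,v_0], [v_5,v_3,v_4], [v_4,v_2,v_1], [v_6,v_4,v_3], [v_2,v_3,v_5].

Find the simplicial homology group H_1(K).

Fix the vertex order v_0 < v_1 < v_2 < v_3 < v_4 < v_5 < v_6 and write every simplex with vertices in increasing order. Then dim K = 2 and the simplices of K are:

  0-simplices (7): [v_0], [v_1], [v_2], [v_3], [v_4], [v_5], [v_6]
  1-simplices (18): (18 of them)
  2-simplices (12): (12 of them)

so the chain groups are C_0 ≅ Z^7, C_1 ≅ Z^18, C_2 ≅ Z^12.

Boundary ∂_1: C_1 → C_0 sends each edge [p,q] (with p < q) to q − p.
As a 7×18 matrix over Z this has rank 6, with invariant factors (1,1,1,1,1,1).

The boundary map ∂_2: C_2 → C_1 sends each 2-simplex [p,q,r] to [q,r] − [p,r] + [p,q]. For instance
  ∂[v_2,v_3,v_6] = [v_3,v_6] − [v_2,v_6] + [v_2,v_3],
  ∂[v_0,v_1,v_6] = [v_1,v_6] − [v_0,v_6] + [v_0,v_1].
The 18×12 boundary matrix has rank 12 and Smith normal form diag(1,1,1,1,1,1,1,1,1,1,1,2).

Reading off H_k = ker ∂_k / im ∂_{k+1}:

  H_1: rank ker ∂_1 − rank ∂_2 = (18 − 6) − 12 = 0, and ∂_2 has invariant factor 2 > 1, so H_1 ≅ Z/2.

H_1 = Z/2.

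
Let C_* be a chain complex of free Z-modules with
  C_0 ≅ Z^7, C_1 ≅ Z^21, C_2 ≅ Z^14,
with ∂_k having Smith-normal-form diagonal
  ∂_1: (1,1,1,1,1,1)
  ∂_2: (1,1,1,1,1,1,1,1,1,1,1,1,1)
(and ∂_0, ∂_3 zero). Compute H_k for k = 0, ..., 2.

H_0: b_0 = 7 − 0 − 6 = 1; torsion from ∂_1 factors > 1: none. So H_0 ≅ Z.
H_1: b_1 = 21 − 6 − 13 = 2; torsion from ∂_2 factors > 1: none. So H_1 ≅ Z^2.
H_2: b_2 = 14 − 13 − 0 = 1; torsion from ∂_3 factors > 1: none. So H_2 ≅ Z.

H_0 ≅ Z,  H_1 ≅ Z^2,  H_2 ≅ Z.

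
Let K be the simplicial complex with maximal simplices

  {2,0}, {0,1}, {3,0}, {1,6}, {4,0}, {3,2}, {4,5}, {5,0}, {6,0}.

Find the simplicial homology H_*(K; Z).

H_0 = Z,  H_1 = Z^3.

We work with the vertex ordering 0 < 1 < 2 < 3 < 4 < 5 < 6. The simplices of K, each written with vertices in increasing order, are:

  0-simplices (7): [0], [1], [2], [3], [4], [5], [6]
  1-simplices (9): [0,1], [0,2], [0,3], [0,4], [0,5], [0,6], [1,6], [2,3], [4,5]

so the chain groups are C_0 ≅ Z^7, C_1 ≅ Z^9.

Boundary ∂_1: C_1 → C_0 maps an edge to its endpoints' difference, ∂[p,q] = q − p.
This gives a 7×9 integer matrix of rank 6; reducing to Smith normal form yields diagonal entries (1,1,1,1,1,1).

Reading off H_k = ker ∂_k / im ∂_{k+1}:

  H_0: rank C_0 − rank ∂_1 = 7 − 6 = 1, and the invariant factors of ∂_1 are all 1, so H_0 = Z.
  H_1: rank ker ∂_1 − rank ∂_2 = (9 − 6) − 0 = 3, and there is no ∂_2, so H_1 = Z^3.

(K is a triangulation of a wedge of 3 circles.)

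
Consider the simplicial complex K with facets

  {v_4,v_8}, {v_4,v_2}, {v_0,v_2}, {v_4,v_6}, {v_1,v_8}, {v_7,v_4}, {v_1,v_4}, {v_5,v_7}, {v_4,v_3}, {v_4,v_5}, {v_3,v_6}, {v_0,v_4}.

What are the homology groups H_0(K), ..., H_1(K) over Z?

H_0 = Z,  H_1 = Z^4.

Take the total order v_0 < v_1 < v_2 < v_3 < v_4 < v_5 < v_6 < v_7 < v_8 on the vertex set. Then K (dimension 1) consists of the simplices:

  0-simplices (9): [v_0], [v_1], [v_2], [v_3], [v_4], [v_5], [v_6], [v_7], [v_8]
  1-simplices (12): [v_0,v_2], [v_0,v_4], [v_1,v_4], [v_1,v_8], [v_2,v_4], [v_3,v_4], [v_3,v_6], [v_4,v_5], [v_4,v_6], [v_4,v_7], [v_4,v_8], [v_5,v_7]

giving chain groups C_0 ≅ Z^9, C_1 ≅ Z^12.

Boundary ∂_1: C_1 → C_0 maps an edge to its endpoints' difference, ∂[p,q] = q − p. For instance
  ∂[v_0,v_2] = [v_2] − [v_0].
This gives a 9×12 integer matrix of rank 8; reducing to Smith normal form yields diagonal entries (1,1,1,1,1,1,1,1).

From H_k ≅ ker(∂_k) / im(∂_{k+1}) we obtain:

  H_0: rank C_0 − rank ∂_1 = 9 − 8 = 1, and the invariant factors of ∂_1 are all 1, so H_0 ≅ Z.
  H_1: rank ker ∂_1 − rank ∂_2 = (12 − 8) − 0 = 4, and there is no ∂_2, so H_1 ≅ Z^4.

As a check, the Euler characteristic is 9 − 12 = -3, which agrees with 1 − 4 = -3.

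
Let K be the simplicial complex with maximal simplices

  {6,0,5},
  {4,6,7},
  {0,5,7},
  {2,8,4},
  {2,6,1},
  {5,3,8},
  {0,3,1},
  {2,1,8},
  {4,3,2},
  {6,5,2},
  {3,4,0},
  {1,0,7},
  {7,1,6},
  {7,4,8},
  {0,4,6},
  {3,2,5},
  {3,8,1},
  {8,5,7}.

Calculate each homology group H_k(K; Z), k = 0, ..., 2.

H_0 = Z,  H_1 = Z ⊕ Z/2Z,  H_2 = 0.

We work with the vertex ordering 0 < 1 < 2 < 3 < 4 < 5 < 6 < 7 < 8. The simplices of K, each written with vertices in increasing order, are:

  0-simplices (9): [0], [1], [2], [3], [4], [5], [6], [7], [8]
  1-simplices (27): (27 of them)
  2-simplices (18): [0,1,3], [0,1,7], [0,3,4], [0,4,6], [0,5,6], [0,5,7], [1,2,6], [1,2,8], [1,3,8], [1,6,7], [2,3,4], [2,3,5], [2,4,8], [2,5,6], [3,5,8], [4,6,7], [4,7,8], [5,7,8]

Hence C_0 ≅ Z^9, C_1 ≅ Z^27, C_2 ≅ Z^18.

Boundary ∂_1: C_1 → C_0 is given by ∂[p,q] = [q] − [p]. For instance
  ∂[0,1] = [1] − [0].
The 9×27 boundary matrix has rank 8 and Smith normal form diag(1,1,1,1,1,1,1,1).

Boundary ∂_2: C_2 → C_1 sends each 2-simplex [p,q,r] to [q,r] − [p,r] + [p,q]. For instance
  ∂[2,5,6] = [5,6] − [2,6] + [2,5],
  ∂[0,4,6] = [4,6] − [0,6] + [0,4].
This gives a 27×18 integer matrix of rank 18; reducing to Smith normal form yields diagonal entries (1,1,1,1,1,1,1,1,1,1,1,1,1,1,1,1,1,2).

Computing H_k = (kernel of ∂_k) / (image of ∂_{k+1}):

  H_0: rank C_0 − rank ∂_1 = 9 − 8 = 1, and the invariant factors of ∂_1 are all 1, so H_0 = Z.
  H_1: rank ker ∂_1 − rank ∂_2 = (27 − 8) − 18 = 1, and ∂_2 has invariant factor 2 > 1, so H_1 = Z ⊕ Z/2Z.
  H_2: rank ker ∂_2 − rank ∂_3 = (18 − 18) − 0 = 0, and there is no ∂_3, so H_2 = 0.

As a check, the Euler characteristic is 9 − 27 + 18 = 0, which agrees with 1 − 1 + 0 = 0.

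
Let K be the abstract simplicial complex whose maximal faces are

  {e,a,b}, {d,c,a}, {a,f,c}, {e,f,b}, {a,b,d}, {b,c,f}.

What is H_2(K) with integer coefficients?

H_2 = 0.

Take the total order a < b < c < d < e < f on the vertex set. Then K (dimension 2) consists of the simplices:

  0-simplices (6): a, b, c, d, e, f
  1-simplices (12): ab, ac, ad, ae, af, bc, bd, be, bf, cd, cf, ef
  2-simplices (6): abd, abe, acd, acf, bcf, bef

Hence C_0 ≅ Z^6, C_1 ≅ Z^12, C_2 ≅ Z^6.

∂_1: C_1 → C_0 is given by ∂[p,q] = [q] − [p]. For instance
  ∂af = f − a.
The 6×12 boundary matrix has rank 5 and Smith normal form diag(1,1,1,1,1).

The boundary map ∂_2: C_2 → C_1 maps a triangle to the signed sum of its edges. For instance
  ∂bcf = cf − bf + bc,
  ∂bef = ef − bf + be.
This gives a 12×6 integer matrix of rank 6; reducing to Smith normal form yields diagonal entries (1,1,1,1,1,1).

Computing H_k = (kernel of ∂_k) / (image of ∂_{k+1}):

  H_2: rank ker ∂_2 − rank ∂_3 = (6 − 6) − 0 = 0, and there is no ∂_3, so H_2 ≅ 0.

(K is a triangulation of the cylinder S^1 x I.)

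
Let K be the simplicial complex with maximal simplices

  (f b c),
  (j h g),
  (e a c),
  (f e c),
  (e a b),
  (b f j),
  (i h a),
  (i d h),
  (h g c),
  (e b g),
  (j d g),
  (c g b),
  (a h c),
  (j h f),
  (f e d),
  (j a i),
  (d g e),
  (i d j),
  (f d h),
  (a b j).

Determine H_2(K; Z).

Fix the vertex order a < b < c < d < e < f < g < h < i < j and write every simplex with vertices in increasing order. Then dim K = 2 and the simplices of K are:

  0-simplices (10): a, b, c, d, e, f, g, h, i, j
  1-simplices (30): ab, ac, ae, ah, ai, aj, bc, be, bf, bg, bj, ce, cf, cg, ch, de, df, dg, dh, di, dj, ef, eg, fh, fj, gh, gj, hi, hj, ij
  2-simplices (20): abe, abj, ace, ach, ahi, aij, bcf, bcg, beg, bfj, cef, cgh, def, deg, dfh, dgj, dhi, dij, fhj, ghj

Hence C_0 ≅ Z^10, C_1 ≅ Z^30, C_2 ≅ Z^20.

The boundary map ∂_1: C_1 → C_0 maps an edge to its endpoints' difference, ∂[p,q] = q − p.
The resulting 10×30 matrix has rank 9, and its Smith normal form has invariant factors (1,1,1,1,1,1,1,1,1).

The boundary map ∂_2: C_2 → C_1 maps a triangle to the signed sum of its edges. For instance
  ∂deg = eg − dg + de,
  ∂dhi = hi − di + dh.
This gives a 30×20 integer matrix of rank 20; reducing to Smith normal form yields diagonal entries (1,1,1,1,1,1,1,1,1,1,1,1,1,1,1,1,1,1,1,2).

Reading off H_k = ker ∂_k / im ∂_{k+1}:

  H_2: rank ker ∂_2 − rank ∂_3 = (20 − 20) − 0 = 0, and there is no ∂_3, so H_2 ≅ 0.

H_2 ≅ 0.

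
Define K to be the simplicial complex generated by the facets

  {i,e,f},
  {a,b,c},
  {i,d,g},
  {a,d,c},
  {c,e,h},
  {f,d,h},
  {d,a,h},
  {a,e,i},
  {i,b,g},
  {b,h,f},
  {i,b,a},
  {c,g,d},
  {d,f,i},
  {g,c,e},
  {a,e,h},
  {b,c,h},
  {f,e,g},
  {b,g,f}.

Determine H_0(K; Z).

Order the vertices as a < b < c < d < e < f < g < h < i. Listing each simplex with vertices in this order, K has dimension 2 with simplices:

  0-simplices (9): a, b, c, d, e, f, g, h, i
  1-simplices (27): ab, ac, ad, ae, ah, ai, bc, bf, bg, bh, bi, cd, ce, cg, ch, df, dg, dh, di, ef, eg, eh, ei, fg, fh, fi, gi
  2-simplices (18): abc, abi, acd, adh, aeh, aei, bch, bfg, bfh, bgi, cdg, ceg, ceh, dfh, dfi, dgi, efg, efi

Hence C_0 ≅ Z^9, C_1 ≅ Z^27, C_2 ≅ Z^18.

Boundary ∂_1: C_1 → C_0 is given by ∂[p,q] = [q] − [p].
This gives a 9×27 integer matrix of rank 8; reducing to Smith normal form yields diagonal entries (1,1,1,1,1,1,1,1).

The boundary map ∂_2: C_2 → C_1 maps a triangle to the signed sum of its edges. For instance
  ∂dfi = fi − di + df,
  ∂ceg = eg − cg + ce.
As a 27×18 matrix over Z this has rank 18, with invariant factors (1,1,1,1,1,1,1,1,1,1,1,1,1,1,1,1,1,2).

From H_k ≅ ker(∂_k) / im(∂_{k+1}) we obtain:

  H_0: rank C_0 − rank ∂_1 = 9 − 8 = 1, and the invariant factors of ∂_1 are all 1, so H_0 ≅ Z.

H_0 = Z.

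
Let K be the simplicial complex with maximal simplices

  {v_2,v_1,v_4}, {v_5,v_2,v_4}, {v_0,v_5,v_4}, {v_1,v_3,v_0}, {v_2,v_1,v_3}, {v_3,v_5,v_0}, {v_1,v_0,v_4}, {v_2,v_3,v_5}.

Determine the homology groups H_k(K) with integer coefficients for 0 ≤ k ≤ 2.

H_0 = Z,  H_1 = 0,  H_2 = Z.

We work with the vertex ordering v_0 < v_1 < v_2 < v_3 < v_4 < v_5. The simplices of K, each written with vertices in increasing order, are:

  0-simplices (6): [v_0], [v_1], [v_2], [v_3], [v_4], [v_5]
  1-simplices (12): [v_0,v_1], [v_0,v_3], [v_0,v_4], [v_0,v_5], [v_1,v_2], [v_1,v_3], [v_1,v_4], [v_2,v_3], [v_2,v_4], [v_2,v_5], [v_3,v_5], [v_4,v_5]
  2-simplices (8): [v_0,v_1,v_3], [v_0,v_1,v_4], [v_0,v_3,v_5], [v_0,v_4,v_5], [v_1,v_2,v_3], [v_1,v_2,v_4], [v_2,v_3,v_5], [v_2,v_4,v_5]

giving chain groups C_0 ≅ Z^6, C_1 ≅ Z^12, C_2 ≅ Z^8.

Boundary ∂_1: C_1 → C_0 sends each edge [p,q] (with p < q) to q − p. For instance
  ∂[v_2,v_5] = [v_5] − [v_2].
This gives a 6×12 integer matrix of rank 5; reducing to Smith normal form yields diagonal entries (1,1,1,1,1).

Boundary ∂_2: C_2 → C_1 acts by ∂[p,q,r] = [q,r] − [p,r] + [p,q]. For instance
  ∂[v_1,v_2,v_3] = [v_2,v_3] − [v_1,v_3] + [v_1,v_2],
  ∂[v_2,v_4,v_5] = [v_4,v_5] − [v_2,v_5] + [v_2,v_4].
The 12×8 boundary matrix has rank 7 and Smith normal form diag(1,1,1,1,1,1,1).

Now H_k = ker ∂_k / im ∂_{k+1}, so:

  H_0: rank C_0 − rank ∂_1 = 6 − 5 = 1, and the invariant factors of ∂_1 are all 1, so H_0 ≅ Z.
  H_1: rank ker ∂_1 − rank ∂_2 = (12 − 5) − 7 = 0, and the invariant factors of ∂_2 are all 1, so H_1 ≅ 0.
  H_2: rank ker ∂_2 − rank ∂_3 = (8 − 7) − 0 = 1, and there is no ∂_3, so H_2 ≅ Z.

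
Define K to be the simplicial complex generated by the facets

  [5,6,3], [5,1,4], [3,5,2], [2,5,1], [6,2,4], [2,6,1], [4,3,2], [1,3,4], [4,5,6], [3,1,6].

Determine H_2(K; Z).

H_2 ≅ 0.

Order the vertices as 1 < 2 < 3 < 4 < 5 < 6. Listing each simplex with vertices in this order, K has dimension 2 with simplices:

  0-simplices (6): [1], [2], [3], [4], [5], [6]
  1-simplices (15): [1,2], [1,3], [1,4], [1,5], [1,6], [2,3], [2,4], [2,5], [2,6], [3,4], [3,5], [3,6], [4,5], [4,6], [5,6]
  2-simplices (10): [1,2,5], [1,2,6], [1,3,4], [1,3,6], [1,4,5], [2,3,4], [2,3,5], [2,4,6], [3,5,6], [4,5,6]

Hence C_0 ≅ Z^6, C_1 ≅ Z^15, C_2 ≅ Z^10.

∂_1: C_1 → C_0 maps an edge to its endpoints' difference, ∂[p,q] = q − p. For instance
  ∂[1,4] = [4] − [1].
As a 6×15 matrix over Z this has rank 5, with invariant factors (1,1,1,1,1).

Boundary ∂_2: C_2 → C_1 sends each 2-simplex [p,q,r] to [q,r] − [p,r] + [p,q]. For instance
  ∂[2,3,4] = [3,4] − [2,4] + [2,3],
  ∂[1,2,6] = [2,6] − [1,6] + [1,2].
As a 15×10 matrix over Z this has rank 10, with invariant factors (1,1,1,1,1,1,1,1,1,2).

From H_k ≅ ker(∂_k) / im(∂_{k+1}) we obtain:

  H_2: rank ker ∂_2 − rank ∂_3 = (10 − 10) − 0 = 0, and there is no ∂_3, so H_2 = 0.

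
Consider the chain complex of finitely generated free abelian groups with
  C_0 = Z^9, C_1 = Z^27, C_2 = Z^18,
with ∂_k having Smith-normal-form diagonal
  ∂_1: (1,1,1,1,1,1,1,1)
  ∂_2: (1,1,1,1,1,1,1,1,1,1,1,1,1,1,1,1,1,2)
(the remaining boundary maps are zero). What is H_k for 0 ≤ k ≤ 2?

H_0: b_0 = 9 − 0 − 8 = 1; torsion from ∂_1 factors > 1: none. So H_0 = Z.
H_1: b_1 = 27 − 8 − 18 = 1; torsion from ∂_2 factors > 1: [2]. So H_1 = Z ⊕ Z/2.
H_2: b_2 = 18 − 18 − 0 = 0; torsion from ∂_3 factors > 1: none. So H_2 = 0.

H_0 = Z,  H_1 = Z ⊕ Z/2,  H_2 = 0.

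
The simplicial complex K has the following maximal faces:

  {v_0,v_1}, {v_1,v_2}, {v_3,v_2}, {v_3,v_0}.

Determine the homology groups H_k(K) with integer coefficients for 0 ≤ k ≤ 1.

H_0 = Z,  H_1 = Z.

Fix the vertex order v_0 < v_1 < v_2 < v_3 and write every simplex with vertices in increasing order. Then dim K = 1 and the simplices of K are:

  0-simplices (4): [v_0], [v_1], [v_2], [v_3]
  1-simplices (4): [v_0,v_1], [v_0,v_3], [v_1,v_2], [v_2,v_3]

so the chain groups are C_0 ≅ Z^4, C_1 ≅ Z^4.

Boundary ∂_1: C_1 → C_0 is given by ∂[p,q] = [q] − [p]. For instance
  ∂[v_0,v_3] = [v_3] − [v_0].
The resulting 4×4 matrix has rank 3, and its Smith normal form has invariant factors (1,1,1).

Reading off H_k = ker ∂_k / im ∂_{k+1}:

  H_0: rank C_0 − rank ∂_1 = 4 − 3 = 1, and the invariant factors of ∂_1 are all 1, so H_0 ≅ Z.
  H_1: rank ker ∂_1 − rank ∂_2 = (4 − 3) − 0 = 1, and there is no ∂_2, so H_1 ≅ Z.

(K is a triangulation of the circle S^1.)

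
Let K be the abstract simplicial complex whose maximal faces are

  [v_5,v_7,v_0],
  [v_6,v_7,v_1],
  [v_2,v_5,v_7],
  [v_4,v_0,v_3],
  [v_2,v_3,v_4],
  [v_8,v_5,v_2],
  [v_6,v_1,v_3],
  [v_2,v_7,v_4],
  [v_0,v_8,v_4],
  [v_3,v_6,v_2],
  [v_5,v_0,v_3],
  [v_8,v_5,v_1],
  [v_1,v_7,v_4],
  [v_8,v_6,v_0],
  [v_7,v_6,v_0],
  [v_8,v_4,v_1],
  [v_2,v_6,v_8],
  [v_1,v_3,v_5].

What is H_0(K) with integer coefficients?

H_0 ≅ Z.

Take the total order v_0 < v_1 < v_2 < v_3 < v_4 < v_5 < v_6 < v_7 < v_8 on the vertex set. Then K (dimension 2) consists of the simplices:

  0-simplices (9): [v_0], [v_1], [v_2], [v_3], [v_4], [v_5], [v_6], [v_7], [v_8]
  1-simplices (27): (27 of them)
  2-simplices (18): (18 of them)

giving chain groups C_0 ≅ Z^9, C_1 ≅ Z^27, C_2 ≅ Z^18.

The boundary map ∂_1: C_1 → C_0 is given by ∂[p,q] = [q] − [p].
This gives a 9×27 integer matrix of rank 8; reducing to Smith normal form yields diagonal entries (1,1,1,1,1,1,1,1).

Boundary ∂_2: C_2 → C_1 acts by ∂[p,q,r] = [q,r] − [p,r] + [p,q]. For instance
  ∂[v_1,v_6,v_7] = [v_6,v_7] − [v_1,v_7] + [v_1,v_6],
  ∂[v_2,v_6,v_8] = [v_6,v_8] − [v_2,v_8] + [v_2,v_6].
The 27×18 boundary matrix has rank 17 and Smith normal form diag(1,1,1,1,1,1,1,1,1,1,1,1,1,1,1,1,1).

From H_k ≅ ker(∂_k) / im(∂_{k+1}) we obtain:

  H_0: rank C_0 − rank ∂_1 = 9 − 8 = 1, and the invariant factors of ∂_1 are all 1, so H_0 = Z.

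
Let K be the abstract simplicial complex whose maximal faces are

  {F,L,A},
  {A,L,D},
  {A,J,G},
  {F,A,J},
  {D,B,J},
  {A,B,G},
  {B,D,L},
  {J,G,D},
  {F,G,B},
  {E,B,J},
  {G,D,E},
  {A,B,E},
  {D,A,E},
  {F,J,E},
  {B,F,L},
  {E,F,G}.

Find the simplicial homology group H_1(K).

K has 8 vertices, 24 edges, 16 triangles.
rank ∂_1 = 7, rank ∂_2 = 15 ⇒ b_1 = 24 − 7 − 15 = 2; all invariant factors of ∂_2 are 1 so no torsion. So H_1 = Z^2.

H_1 = Z^2.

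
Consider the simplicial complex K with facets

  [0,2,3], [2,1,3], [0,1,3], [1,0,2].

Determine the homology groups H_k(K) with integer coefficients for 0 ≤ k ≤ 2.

H_0 ≅ Z,  H_1 = 0,  H_2 ≅ Z.

Fix the vertex order 0 < 1 < 2 < 3 and write every simplex with vertices in increasing order. Then dim K = 2 and the simplices of K are:

  0-simplices (4): [0], [1], [2], [3]
  1-simplices (6): [0,1], [0,2], [0,3], [1,2], [1,3], [2,3]
  2-simplices (4): [0,1,2], [0,1,3], [0,2,3], [1,2,3]

so the chain groups are C_0 ≅ Z^4, C_1 ≅ Z^6, C_2 ≅ Z^4.

Boundary ∂_1: C_1 → C_0 maps an edge to its endpoints' difference, ∂[p,q] = q − p.
As a 4×6 matrix over Z this has rank 3, with invariant factors (1,1,1).

Boundary ∂_2: C_2 → C_1 acts by ∂[p,q,r] = [q,r] − [p,r] + [p,q]. For instance
  ∂[0,1,2] = [1,2] − [0,2] + [0,1],
  ∂[0,2,3] = [2,3] − [0,3] + [0,2].
The 6×4 boundary matrix has rank 3 and Smith normal form diag(1,1,1).

Computing H_k = (kernel of ∂_k) / (image of ∂_{k+1}):

  H_0: rank C_0 − rank ∂_1 = 4 − 3 = 1, and the invariant factors of ∂_1 are all 1, so H_0 = Z.
  H_1: rank ker ∂_1 − rank ∂_2 = (6 − 3) − 3 = 0, and the invariant factors of ∂_2 are all 1, so H_1 = 0.
  H_2: rank ker ∂_2 − rank ∂_3 = (4 − 3) − 0 = 1, and there is no ∂_3, so H_2 = Z.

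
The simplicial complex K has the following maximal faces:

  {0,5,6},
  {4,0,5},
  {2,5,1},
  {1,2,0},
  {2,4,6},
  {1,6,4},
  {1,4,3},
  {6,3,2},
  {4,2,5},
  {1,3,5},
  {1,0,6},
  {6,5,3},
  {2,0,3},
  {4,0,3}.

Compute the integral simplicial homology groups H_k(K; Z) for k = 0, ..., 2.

Take the total order 0 < 1 < 2 < 3 < 4 < 5 < 6 on the vertex set. Then K (dimension 2) consists of the simplices:

  0-simplices (7): [0], [1], [2], [3], [4], [5], [6]
  1-simplices (21): [0,1], [0,2], [0,3], [0,4], [0,5], [0,6], [1,2], [1,3], [1,4], [1,5], [1,6], [2,3], [2,4], [2,5], [2,6], [3,4], [3,5], [3,6], [4,5], [4,6], [5,6]
  2-simplices (14): [0,1,2], [0,1,6], [0,2,3], [0,3,4], [0,4,5], [0,5,6], [1,2,5], [1,3,4], [1,3,5], [1,4,6], [2,3,6], [2,4,5], [2,4,6], [3,5,6]

giving chain groups C_0 ≅ Z^7, C_1 ≅ Z^21, C_2 ≅ Z^14.

The boundary map ∂_1: C_1 → C_0 maps an edge to its endpoints' difference, ∂[p,q] = q − p. For instance
  ∂[5,6] = [6] − [5].
The resulting 7×21 matrix has rank 6, and its Smith normal form has invariant factors (1,1,1,1,1,1).

∂_2: C_2 → C_1 maps a triangle to the signed sum of its edges. For instance
  ∂[0,1,6] = [1,6] − [0,6] + [0,1],
  ∂[1,2,5] = [2,5] − [1,5] + [1,2].
As a 21×14 matrix over Z this has rank 13, with invariant factors (1,1,1,1,1,1,1,1,1,1,1,1,1).

Reading off H_k = ker ∂_k / im ∂_{k+1}:

  H_0: rank C_0 − rank ∂_1 = 7 − 6 = 1, and the invariant factors of ∂_1 are all 1, so H_0 ≅ Z.
  H_1: rank ker ∂_1 − rank ∂_2 = (21 − 6) − 13 = 2, and the invariant factors of ∂_2 are all 1, so H_1 ≅ Z^2.
  H_2: rank ker ∂_2 − rank ∂_3 = (14 − 13) − 0 = 1, and there is no ∂_3, so H_2 ≅ Z.

As a check, the Euler characteristic is 7 − 21 + 14 = 0, which agrees with 1 − 2 + 1 = 0.

H_0 = Z,  H_1 = Z^2,  H_2 = Z.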